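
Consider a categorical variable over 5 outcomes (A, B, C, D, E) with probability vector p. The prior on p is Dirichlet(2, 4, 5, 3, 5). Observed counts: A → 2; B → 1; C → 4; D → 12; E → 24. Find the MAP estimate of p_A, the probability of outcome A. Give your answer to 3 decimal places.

MAP estimate of p_A = 0.053

The posterior is Dirichlet(αᵢ + nᵢ) = Dirichlet(4, 5, 9, 15, 29).
For a Dirichlet(a₁,…,a_K) with all aᵢ > 1, the mode has j-th component (aⱼ − 1)/(Σaᵢ − K).
Here Σaᵢ = 62 and K = 5, so p_A = (4 − 1)/(62 − 5) = 3/57 ≈ 0.053.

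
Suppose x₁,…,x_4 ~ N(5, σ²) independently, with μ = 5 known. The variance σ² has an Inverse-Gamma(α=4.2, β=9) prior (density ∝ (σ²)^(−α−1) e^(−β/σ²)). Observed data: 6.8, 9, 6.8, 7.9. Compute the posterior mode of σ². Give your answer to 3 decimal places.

Sum of squared deviations about the known mean: SS = (6.8−5)² + (9−5)² + (6.8−5)² + (7.9−5)² = 30.89.
The Normal likelihood contributes (σ²)^(−n/2) exp(−SS/(2σ²)), so the posterior is Inverse-Gamma(α + n/2, β + SS/2) = Inverse-Gamma(6.2, 24.445).
The mode of Inverse-Gamma(a, b) is b/(a+1) = 24.445/7.2 ≈ 3.395.

σ̂²_MAP = 3.395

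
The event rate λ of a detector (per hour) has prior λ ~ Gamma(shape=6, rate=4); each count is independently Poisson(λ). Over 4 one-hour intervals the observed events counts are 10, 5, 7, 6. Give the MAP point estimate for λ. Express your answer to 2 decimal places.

Σxᵢ = 10+5+7+6 = 28, with n = 4.
Posterior ∝ λ^5e^(−4λ) · λ^28e^(−4λ) = λ^33e^(−8λ), i.e. Gamma(shape=34, rate=8).
The mode of a Gamma(a, b) with a ≥ 1 (shape–rate) is (a−1)/b = 33/8 ≈ 4.13.

λ̂_MAP = 4.13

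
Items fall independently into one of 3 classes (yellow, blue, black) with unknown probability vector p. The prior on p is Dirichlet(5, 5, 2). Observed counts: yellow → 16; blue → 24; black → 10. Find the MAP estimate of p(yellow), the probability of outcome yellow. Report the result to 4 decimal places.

The posterior is Dirichlet(αᵢ + nᵢ) = Dirichlet(21, 29, 12).
For a Dirichlet(a₁,…,a_K) with all aᵢ > 1, the mode has j-th component (aⱼ − 1)/(Σaᵢ − K).
Here Σaᵢ = 62 and K = 3, so p(yellow) = (21 − 1)/(62 − 3) = 20/59 ≈ 0.3390.

MAP estimate of p(yellow) = 0.3390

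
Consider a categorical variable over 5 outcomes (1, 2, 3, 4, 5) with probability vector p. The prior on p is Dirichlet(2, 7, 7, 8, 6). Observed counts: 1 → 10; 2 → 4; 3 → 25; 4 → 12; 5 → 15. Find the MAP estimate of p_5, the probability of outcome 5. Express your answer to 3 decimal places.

MAP estimate: 0.220

The posterior is Dirichlet(αᵢ + nᵢ) = Dirichlet(12, 11, 32, 20, 21).
For a Dirichlet(a₁,…,a_K) with all aᵢ > 1, the mode has j-th component (aⱼ − 1)/(Σaᵢ − K).
Here Σaᵢ = 96 and K = 5, so p_5 = (21 − 1)/(96 − 5) = 20/91 ≈ 0.220.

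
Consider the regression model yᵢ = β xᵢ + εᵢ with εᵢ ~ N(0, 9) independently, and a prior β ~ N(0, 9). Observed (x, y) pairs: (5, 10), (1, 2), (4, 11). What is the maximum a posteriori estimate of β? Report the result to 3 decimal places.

β̂_MAP = 2.233

log p(β | y) = −Σ(yᵢ − βxᵢ)²/(2·9) − β²/(2·9) + const.
Setting the derivative to zero: Σxᵢ(yᵢ − βxᵢ)/9 − β/9 = 0, so β = Σxᵢyᵢ / (Σxᵢ² + σ²/τ²).
Σxᵢyᵢ = 5·10 + 1·2 + 4·11 = 96; Σxᵢ² = 42; σ²/τ² = 1.
β̂_MAP = 96 / (42 + 1) = 96/43 ≈ 2.233.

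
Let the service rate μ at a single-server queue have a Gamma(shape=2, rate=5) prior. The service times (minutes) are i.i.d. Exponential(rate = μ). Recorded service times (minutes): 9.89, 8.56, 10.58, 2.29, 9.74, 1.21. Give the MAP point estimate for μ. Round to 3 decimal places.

μ̂_MAP = 0.148

The Exponential(rate=μ) likelihood is ∝ μ^n e^(−μΣtᵢ). Here n = 6 and Σtᵢ = 9.89 + 8.56 + 10.58 + 2.29 + 9.74 + 1.21 = 42.27.
Posterior ∝ μe^(−5μ) · μ^6e^(−42.27μ) = μ^7e^(−47.27μ), i.e. Gamma(8, 47.27).
Mode = (a−1)/b = 7/47.27 ≈ 0.148.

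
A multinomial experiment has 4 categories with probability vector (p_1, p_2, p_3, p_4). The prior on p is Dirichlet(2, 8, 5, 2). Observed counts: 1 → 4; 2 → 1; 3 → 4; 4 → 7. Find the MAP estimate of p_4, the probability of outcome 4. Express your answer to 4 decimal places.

The posterior is Dirichlet(αᵢ + nᵢ) = Dirichlet(6, 9, 9, 9).
For a Dirichlet(a₁,…,a_K) with all aᵢ > 1, the mode has j-th component (aⱼ − 1)/(Σaᵢ − K).
Here Σaᵢ = 33 and K = 4, so p_4 = (9 − 1)/(33 − 4) = 8/29 ≈ 0.2759.

MAP estimate: 0.2759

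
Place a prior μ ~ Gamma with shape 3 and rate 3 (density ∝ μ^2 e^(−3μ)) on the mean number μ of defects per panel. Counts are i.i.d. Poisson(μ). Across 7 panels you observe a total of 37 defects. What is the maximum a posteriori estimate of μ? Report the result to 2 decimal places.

Σxᵢ = 37, n = 7.
Posterior ∝ μ^2e^(−3μ) · μ^37e^(−7μ) = μ^39e^(−10μ), i.e. Gamma(shape=40, rate=10).
The mode of a Gamma(a, b) with a ≥ 1 (shape–rate) is (a−1)/b = 39/10 ≈ 3.90.

μ̂_MAP = 3.90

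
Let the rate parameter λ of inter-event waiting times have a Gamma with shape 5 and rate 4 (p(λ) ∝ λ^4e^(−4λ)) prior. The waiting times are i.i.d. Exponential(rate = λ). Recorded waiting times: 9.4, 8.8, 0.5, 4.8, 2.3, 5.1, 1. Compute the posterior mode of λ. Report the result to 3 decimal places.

λ̂_MAP = 0.306

The Exponential(rate=λ) likelihood is ∝ λ^n e^(−λΣtᵢ). Here n = 7 and Σtᵢ = 9.4 + 8.8 + 0.5 + 4.8 + 2.3 + 5.1 + 1 = 31.9.
Posterior ∝ λ^4e^(−4λ) · λ^7e^(−31.9λ) = λ^11e^(−35.9λ), i.e. Gamma(12, 35.9).
Mode = (a−1)/b = 11/35.9 ≈ 0.306.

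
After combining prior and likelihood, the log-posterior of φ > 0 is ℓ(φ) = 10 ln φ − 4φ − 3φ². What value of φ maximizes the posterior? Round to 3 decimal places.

φ̂_MAP = 1.000

ℓ'(φ) = 10/φ − 4 − 6φ. Setting this to zero and multiplying by φ: 6φ² + 4φ − 10 = 0.
φ = (−4 + √(4² + 4·6·10)) / (2·6) = (−4 + √256) / 12 = (−4 + 16)/12 = 1.
ℓ''(φ) = −10/φ² − 6 < 0, confirming a maximum.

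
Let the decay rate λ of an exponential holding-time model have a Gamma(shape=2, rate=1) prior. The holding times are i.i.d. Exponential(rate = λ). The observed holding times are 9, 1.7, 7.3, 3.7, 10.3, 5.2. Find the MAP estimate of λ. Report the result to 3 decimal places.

The Exponential(rate=λ) likelihood is ∝ λ^n e^(−λΣtᵢ). Here n = 6 and Σtᵢ = 9 + 1.7 + 7.3 + 3.7 + 10.3 + 5.2 = 37.2.
Posterior ∝ λe^(−1λ) · λ^6e^(−37.2λ) = λ^7e^(−38.2λ), i.e. Gamma(8, 38.2).
Mode = (a−1)/b = 7/38.2 ≈ 0.183.

λ̂_MAP = 0.183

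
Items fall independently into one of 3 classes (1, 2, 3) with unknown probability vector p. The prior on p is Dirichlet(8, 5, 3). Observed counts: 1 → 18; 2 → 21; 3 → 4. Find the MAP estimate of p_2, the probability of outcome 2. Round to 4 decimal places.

MAP estimate: 0.4464

The posterior is Dirichlet(αᵢ + nᵢ) = Dirichlet(26, 26, 7).
For a Dirichlet(a₁,…,a_K) with all aᵢ > 1, the mode has j-th component (aⱼ − 1)/(Σaᵢ − K).
Here Σaᵢ = 59 and K = 3, so p_2 = (26 − 1)/(59 − 3) = 25/56 ≈ 0.4464.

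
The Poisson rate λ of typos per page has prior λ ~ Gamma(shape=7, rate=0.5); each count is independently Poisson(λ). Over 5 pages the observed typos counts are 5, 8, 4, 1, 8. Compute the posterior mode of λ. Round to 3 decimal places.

Σxᵢ = 5+8+4+1+8 = 26, with n = 5.
Posterior ∝ λ^6e^(−0.5λ) · λ^26e^(−5λ) = λ^32e^(−5.5λ), i.e. Gamma(shape=33, rate=5.5).
The mode of a Gamma(a, b) with a ≥ 1 (shape–rate) is (a−1)/b = 32/5.5 ≈ 5.818.

λ̂_MAP = 5.818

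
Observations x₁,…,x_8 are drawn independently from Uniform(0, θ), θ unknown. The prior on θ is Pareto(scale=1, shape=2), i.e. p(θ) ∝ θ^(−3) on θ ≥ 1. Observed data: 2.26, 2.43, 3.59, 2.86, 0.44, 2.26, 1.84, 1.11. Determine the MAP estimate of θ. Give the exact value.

θ̂_MAP = 3.59

The Uniform(0, θ) likelihood is θ^(−n) for θ ≥ max(xᵢ), zero otherwise. Here max(xᵢ) = 3.59.
Posterior ∝ θ^(−3) · θ^(−8) = θ^(−11) on θ ≥ max(1, 3.59) = 3.59.
This density is strictly decreasing in θ, so the posterior mode lies at the lower boundary of the support.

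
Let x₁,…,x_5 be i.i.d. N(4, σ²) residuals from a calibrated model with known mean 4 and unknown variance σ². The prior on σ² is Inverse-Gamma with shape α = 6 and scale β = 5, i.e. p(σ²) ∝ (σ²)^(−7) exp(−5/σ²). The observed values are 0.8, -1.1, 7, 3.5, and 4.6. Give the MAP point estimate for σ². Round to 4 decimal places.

σ̂²_MAP = 2.9400

Sum of squared deviations about the known mean: SS = (0.8−4)² + (-1.1−4)² + (7−4)² + (3.5−4)² + (4.6−4)² = 45.86.
The Normal likelihood contributes (σ²)^(−n/2) exp(−SS/(2σ²)), so the posterior is Inverse-Gamma(α + n/2, β + SS/2) = Inverse-Gamma(8.5, 27.93).
The mode of Inverse-Gamma(a, b) is b/(a+1) = 27.93/9.5 ≈ 2.9400.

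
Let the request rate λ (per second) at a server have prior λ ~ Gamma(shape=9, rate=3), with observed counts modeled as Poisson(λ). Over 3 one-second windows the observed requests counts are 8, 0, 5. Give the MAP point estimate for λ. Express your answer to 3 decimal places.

Σxᵢ = 8+0+5 = 13, with n = 3.
Posterior ∝ λ^8e^(−3λ) · λ^13e^(−3λ) = λ^21e^(−6λ), i.e. Gamma(shape=22, rate=6).
The mode of a Gamma(a, b) with a ≥ 1 (shape–rate) is (a−1)/b = 21/6 ≈ 3.500.

λ̂_MAP = 3.500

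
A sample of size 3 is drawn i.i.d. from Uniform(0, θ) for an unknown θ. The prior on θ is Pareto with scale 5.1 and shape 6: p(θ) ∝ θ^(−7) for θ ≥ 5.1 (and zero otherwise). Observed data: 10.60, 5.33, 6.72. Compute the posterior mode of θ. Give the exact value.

θ̂_MAP = 10.60

The Uniform(0, θ) likelihood is θ^(−n) for θ ≥ max(xᵢ), zero otherwise. Here max(xᵢ) = 10.60.
Posterior ∝ θ^(−7) · θ^(−3) = θ^(−10) on θ ≥ max(5.1, 10.60) = 10.60.
This density is strictly decreasing in θ, so the posterior mode lies at the lower boundary of the support.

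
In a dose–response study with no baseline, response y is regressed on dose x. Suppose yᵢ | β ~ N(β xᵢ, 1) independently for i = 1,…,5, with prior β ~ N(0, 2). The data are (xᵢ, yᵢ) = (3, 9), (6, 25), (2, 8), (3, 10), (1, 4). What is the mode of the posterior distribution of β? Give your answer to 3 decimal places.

log p(β | y) = −Σ(yᵢ − βxᵢ)²/(2·1) − β²/(2·2) + const.
Setting the derivative to zero: Σxᵢ(yᵢ − βxᵢ)/1 − β/2 = 0, so β = Σxᵢyᵢ / (Σxᵢ² + σ²/τ²).
Σxᵢyᵢ = 3·9 + 6·25 + 2·8 + 3·10 + 1·4 = 227; Σxᵢ² = 59; σ²/τ² = 0.5.
β̂_MAP = 227 / (59 + 0.5) = 227/59.5 ≈ 3.815.

β̂_MAP = 3.815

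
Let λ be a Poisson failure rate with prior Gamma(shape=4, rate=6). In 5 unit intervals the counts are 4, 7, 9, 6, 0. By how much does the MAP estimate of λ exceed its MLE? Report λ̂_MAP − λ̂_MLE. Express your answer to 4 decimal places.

Σxᵢ = 26. Posterior is Gamma(30, 11); MAP = (30−1)/11 = 29/11 ≈ 2.63636.
MLE = x̄ = 26/5 ≈ 5.20000.
Difference = 29/11 − 26/5 = -141/55 ≈ -2.5636.

MAP − MLE = -2.5636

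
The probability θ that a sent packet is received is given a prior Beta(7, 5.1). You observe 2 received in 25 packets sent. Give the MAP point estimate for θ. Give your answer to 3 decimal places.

Prior: Beta(7, 5.1).
Data: 2 successes in 25 trials. The binomial likelihood contributes θ^2(1−θ)^23, so the posterior is Beta(7+2, 5.1+23) = Beta(9, 28.1).
For Beta(a, b) with a, b > 1 the mode is (a−1)/(a+b−2) = 8/35.1 ≈ 0.228.

θ̂_MAP = 0.228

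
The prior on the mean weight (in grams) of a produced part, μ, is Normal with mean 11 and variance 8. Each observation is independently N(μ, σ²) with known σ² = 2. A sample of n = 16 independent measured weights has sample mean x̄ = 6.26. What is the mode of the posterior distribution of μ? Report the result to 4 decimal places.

μ̂_MAP = 6.3329

n = 16, x̄ = 6.26.
For a Normal prior and Normal likelihood with known variance, the posterior is Normal; its mode equals its mean, the precision-weighted average.
Prior precision 1/σ₀² = 1/8 = 0.125; data precision n/σ² = 16/2 = 8.
μ̂ = (0.125·11 + 8·6.26) / (0.125 + 8) = 51.455/8.125 = 10291/1625 ≈ 6.3329.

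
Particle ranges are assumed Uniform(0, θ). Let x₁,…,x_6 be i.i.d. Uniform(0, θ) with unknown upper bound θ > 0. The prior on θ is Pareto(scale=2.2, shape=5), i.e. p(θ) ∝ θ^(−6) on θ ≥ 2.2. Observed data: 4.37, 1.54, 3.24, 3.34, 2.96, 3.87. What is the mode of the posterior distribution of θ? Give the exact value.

θ̂_MAP = 4.37

The Uniform(0, θ) likelihood is θ^(−n) for θ ≥ max(xᵢ), zero otherwise. Here max(xᵢ) = 4.37.
Posterior ∝ θ^(−6) · θ^(−6) = θ^(−12) on θ ≥ max(2.2, 4.37) = 4.37.
This density is strictly decreasing in θ, so the posterior mode lies at the lower boundary of the support.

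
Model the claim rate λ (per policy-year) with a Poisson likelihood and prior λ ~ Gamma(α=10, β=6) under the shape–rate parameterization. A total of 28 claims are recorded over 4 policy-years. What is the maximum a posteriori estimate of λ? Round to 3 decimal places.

λ̂_MAP = 3.700

Σxᵢ = 28, n = 4.
Posterior ∝ λ^9e^(−6λ) · λ^28e^(−4λ) = λ^37e^(−10λ), i.e. Gamma(shape=38, rate=10).
The mode of a Gamma(a, b) with a ≥ 1 (shape–rate) is (a−1)/b = 37/10 ≈ 3.700.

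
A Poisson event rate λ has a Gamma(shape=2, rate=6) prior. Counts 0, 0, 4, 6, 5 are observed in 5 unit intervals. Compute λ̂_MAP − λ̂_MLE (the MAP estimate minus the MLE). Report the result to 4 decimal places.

MAP − MLE = -1.5455

Σxᵢ = 15. Posterior is Gamma(17, 11); MAP = (17−1)/11 = 16/11 ≈ 1.45455.
MLE = x̄ = 15/5 ≈ 3.00000.
Difference = 16/11 − 15/5 = -17/11 ≈ -1.5455.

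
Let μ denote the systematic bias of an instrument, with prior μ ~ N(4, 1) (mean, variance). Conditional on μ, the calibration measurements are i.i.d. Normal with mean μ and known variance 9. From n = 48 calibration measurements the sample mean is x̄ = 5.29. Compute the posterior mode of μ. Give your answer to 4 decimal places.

μ̂_MAP = 5.0863

n = 48, x̄ = 5.29.
For a Normal prior and Normal likelihood with known variance, the posterior is Normal; its mode equals its mean, the precision-weighted average.
Prior precision 1/σ₀² = 1/1 = 1; data precision n/σ² = 48/9 = 16/3.
μ̂ = (1·4 + (16/3)·5.29) / (1 + 16/3) = (2416/75)/(19/3) = 2416/475 ≈ 5.0863.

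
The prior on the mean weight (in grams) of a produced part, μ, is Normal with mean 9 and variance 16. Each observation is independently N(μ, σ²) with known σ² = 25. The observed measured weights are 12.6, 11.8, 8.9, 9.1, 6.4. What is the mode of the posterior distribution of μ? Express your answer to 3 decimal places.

n = 5; x̄ = (12.6 + 11.8 + 8.9 + 9.1 + 6.4)/5 = 48.8/5 = 9.76.
For a Normal prior and Normal likelihood with known variance, the posterior is Normal; its mode equals its mean, the precision-weighted average.
Prior precision 1/σ₀² = 1/16 = 0.0625; data precision n/σ² = 5/25 = 0.2.
μ̂ = (0.0625·9 + 0.2·9.76) / (0.0625 + 0.2) = 2.5145/0.2625 = 5029/525 ≈ 9.579.

μ̂_MAP = 9.579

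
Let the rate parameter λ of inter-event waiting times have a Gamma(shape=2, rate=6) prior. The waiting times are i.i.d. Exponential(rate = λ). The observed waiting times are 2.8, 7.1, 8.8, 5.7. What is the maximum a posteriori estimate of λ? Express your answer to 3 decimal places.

λ̂_MAP = 0.164

The Exponential(rate=λ) likelihood is ∝ λ^n e^(−λΣtᵢ). Here n = 4 and Σtᵢ = 2.8 + 7.1 + 8.8 + 5.7 = 24.4.
Posterior ∝ λe^(−6λ) · λ^4e^(−24.4λ) = λ^5e^(−30.4λ), i.e. Gamma(6, 30.4).
Mode = (a−1)/b = 5/30.4 ≈ 0.164.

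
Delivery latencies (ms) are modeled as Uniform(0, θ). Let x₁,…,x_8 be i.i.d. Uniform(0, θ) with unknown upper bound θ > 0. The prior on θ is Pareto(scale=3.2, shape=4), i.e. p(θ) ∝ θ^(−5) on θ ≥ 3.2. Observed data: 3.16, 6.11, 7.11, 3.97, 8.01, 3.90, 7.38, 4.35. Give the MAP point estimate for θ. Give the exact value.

θ̂_MAP = 8.01

The Uniform(0, θ) likelihood is θ^(−n) for θ ≥ max(xᵢ), zero otherwise. Here max(xᵢ) = 8.01.
Posterior ∝ θ^(−5) · θ^(−8) = θ^(−13) on θ ≥ max(3.2, 8.01) = 8.01.
This density is strictly decreasing in θ, so the posterior mode lies at the lower boundary of the support.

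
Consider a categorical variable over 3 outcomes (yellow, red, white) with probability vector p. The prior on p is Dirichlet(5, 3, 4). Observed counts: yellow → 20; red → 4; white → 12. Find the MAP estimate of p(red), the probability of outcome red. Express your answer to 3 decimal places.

The posterior is Dirichlet(αᵢ + nᵢ) = Dirichlet(25, 7, 16).
For a Dirichlet(a₁,…,a_K) with all aᵢ > 1, the mode has j-th component (aⱼ − 1)/(Σaᵢ − K).
Here Σaᵢ = 48 and K = 3, so p(red) = (7 − 1)/(48 − 3) = 6/45 ≈ 0.133.

MAP estimate of p(red) = 0.133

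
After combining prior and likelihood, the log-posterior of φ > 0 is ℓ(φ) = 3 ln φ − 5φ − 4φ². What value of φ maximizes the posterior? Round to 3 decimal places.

φ̂_MAP = 0.375

ℓ'(φ) = 3/φ − 5 − 8φ. Setting this to zero and multiplying by φ: 8φ² + 5φ − 3 = 0.
φ = (−5 + √(5² + 4·8·3)) / (2·8) = (−5 + √121) / 16 = (−5 + 11)/16 = 3/8.
ℓ''(φ) = −3/φ² − 8 < 0, confirming a maximum.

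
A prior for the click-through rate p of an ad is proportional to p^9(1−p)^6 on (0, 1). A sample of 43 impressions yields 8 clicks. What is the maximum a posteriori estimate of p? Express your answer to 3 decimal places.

p̂_MAP = 0.293

The prior density ∝ p^9(1−p)^6 is the kernel of Beta(10, 7).
Data: 8 successes in 43 trials. The binomial likelihood contributes p^8(1−p)^35, so the posterior is Beta(10+8, 7+35) = Beta(18, 42).
For Beta(a, b) with a, b > 1 the mode is (a−1)/(a+b−2) = 17/58 ≈ 0.293.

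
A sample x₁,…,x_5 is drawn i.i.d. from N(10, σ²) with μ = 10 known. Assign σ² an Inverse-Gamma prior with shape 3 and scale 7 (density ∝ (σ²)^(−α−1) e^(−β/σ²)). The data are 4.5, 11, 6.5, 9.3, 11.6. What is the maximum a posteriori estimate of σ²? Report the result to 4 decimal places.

σ̂²_MAP = 4.6577

Sum of squared deviations about the known mean: SS = (4.5−10)² + (11−10)² + (6.5−10)² + (9.3−10)² + (11.6−10)² = 46.55.
The Normal likelihood contributes (σ²)^(−n/2) exp(−SS/(2σ²)), so the posterior is Inverse-Gamma(α + n/2, β + SS/2) = Inverse-Gamma(5.5, 30.275).
The mode of Inverse-Gamma(a, b) is b/(a+1) = 30.275/6.5 ≈ 4.6577.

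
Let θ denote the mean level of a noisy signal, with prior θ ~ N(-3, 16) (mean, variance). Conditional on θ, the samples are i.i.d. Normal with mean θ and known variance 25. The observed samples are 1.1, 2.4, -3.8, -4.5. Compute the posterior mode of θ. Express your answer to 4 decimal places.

n = 4; x̄ = (1.1 + 2.4 + (-3.8) + (-4.5))/4 = -4.8/4 = -1.2.
For a Normal prior and Normal likelihood with known variance, the posterior is Normal; its mode equals its mean, the precision-weighted average.
Prior precision 1/σ₀² = 1/16 = 0.0625; data precision n/σ² = 4/25 = 0.16.
θ̂ = (0.0625·(-3) + 0.16·(-1.2)) / (0.0625 + 0.16) = (-0.3795)/0.2225 = -759/445 ≈ -1.7056.

θ̂_MAP = -1.7056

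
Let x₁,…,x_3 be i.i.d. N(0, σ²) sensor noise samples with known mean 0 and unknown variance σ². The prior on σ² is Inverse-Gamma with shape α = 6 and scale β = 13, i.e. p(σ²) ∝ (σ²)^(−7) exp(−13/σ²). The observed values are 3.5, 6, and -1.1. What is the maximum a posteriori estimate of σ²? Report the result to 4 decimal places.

σ̂²_MAP = 4.4388

Sum of squared deviations about the known mean: SS = (3.5−0)² + (6−0)² + (-1.1−0)² = 49.46.
The Normal likelihood contributes (σ²)^(−n/2) exp(−SS/(2σ²)), so the posterior is Inverse-Gamma(α + n/2, β + SS/2) = Inverse-Gamma(7.5, 37.73).
The mode of Inverse-Gamma(a, b) is b/(a+1) = 37.73/8.5 ≈ 4.4388.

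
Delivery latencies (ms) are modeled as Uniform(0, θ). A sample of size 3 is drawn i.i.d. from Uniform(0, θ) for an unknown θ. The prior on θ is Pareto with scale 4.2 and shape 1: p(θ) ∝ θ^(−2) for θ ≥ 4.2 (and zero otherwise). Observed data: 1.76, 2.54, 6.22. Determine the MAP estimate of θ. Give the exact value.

The Uniform(0, θ) likelihood is θ^(−n) for θ ≥ max(xᵢ), zero otherwise. Here max(xᵢ) = 6.22.
Posterior ∝ θ^(−2) · θ^(−3) = θ^(−5) on θ ≥ max(4.2, 6.22) = 6.22.
This density is strictly decreasing in θ, so the posterior mode lies at the lower boundary of the support.

θ̂_MAP = 6.22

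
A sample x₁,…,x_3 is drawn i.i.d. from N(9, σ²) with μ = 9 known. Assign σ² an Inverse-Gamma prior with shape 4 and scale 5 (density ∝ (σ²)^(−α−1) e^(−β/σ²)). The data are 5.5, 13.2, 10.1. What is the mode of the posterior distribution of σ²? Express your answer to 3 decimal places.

σ̂²_MAP = 3.162

Sum of squared deviations about the known mean: SS = (5.5−9)² + (13.2−9)² + (10.1−9)² = 31.1.
The Normal likelihood contributes (σ²)^(−n/2) exp(−SS/(2σ²)), so the posterior is Inverse-Gamma(α + n/2, β + SS/2) = Inverse-Gamma(5.5, 20.55).
The mode of Inverse-Gamma(a, b) is b/(a+1) = 20.55/6.5 ≈ 3.162.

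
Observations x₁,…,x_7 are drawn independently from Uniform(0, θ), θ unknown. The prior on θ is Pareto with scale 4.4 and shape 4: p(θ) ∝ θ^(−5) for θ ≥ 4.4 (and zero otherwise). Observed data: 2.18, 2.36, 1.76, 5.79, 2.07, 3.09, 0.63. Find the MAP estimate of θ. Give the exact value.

The Uniform(0, θ) likelihood is θ^(−n) for θ ≥ max(xᵢ), zero otherwise. Here max(xᵢ) = 5.79.
Posterior ∝ θ^(−5) · θ^(−7) = θ^(−12) on θ ≥ max(4.4, 5.79) = 5.79.
This density is strictly decreasing in θ, so the posterior mode lies at the lower boundary of the support.

θ̂_MAP = 5.79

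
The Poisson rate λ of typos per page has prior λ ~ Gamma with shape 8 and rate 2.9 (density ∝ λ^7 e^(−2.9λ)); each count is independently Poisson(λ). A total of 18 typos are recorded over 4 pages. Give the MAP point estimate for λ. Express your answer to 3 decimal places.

λ̂_MAP = 3.623

Σxᵢ = 18, n = 4.
Posterior ∝ λ^7e^(−2.9λ) · λ^18e^(−4λ) = λ^25e^(−6.9λ), i.e. Gamma(shape=26, rate=6.9).
The mode of a Gamma(a, b) with a ≥ 1 (shape–rate) is (a−1)/b = 25/6.9 ≈ 3.623.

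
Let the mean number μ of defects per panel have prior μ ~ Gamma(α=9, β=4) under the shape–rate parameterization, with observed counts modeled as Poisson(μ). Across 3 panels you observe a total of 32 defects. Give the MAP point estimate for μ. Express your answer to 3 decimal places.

μ̂_MAP = 5.714

Σxᵢ = 32, n = 3.
Posterior ∝ μ^8e^(−4μ) · μ^32e^(−3μ) = μ^40e^(−7μ), i.e. Gamma(shape=41, rate=7).
The mode of a Gamma(a, b) with a ≥ 1 (shape–rate) is (a−1)/b = 40/7 ≈ 5.714.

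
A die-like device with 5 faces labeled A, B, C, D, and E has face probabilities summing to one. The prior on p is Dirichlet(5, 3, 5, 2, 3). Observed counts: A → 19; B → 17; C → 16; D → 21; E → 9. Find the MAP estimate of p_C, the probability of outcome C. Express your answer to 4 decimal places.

MAP estimate of p_C = 0.2105

The posterior is Dirichlet(αᵢ + nᵢ) = Dirichlet(24, 20, 21, 23, 12).
For a Dirichlet(a₁,…,a_K) with all aᵢ > 1, the mode has j-th component (aⱼ − 1)/(Σaᵢ − K).
Here Σaᵢ = 100 and K = 5, so p_C = (21 − 1)/(100 − 5) = 20/95 ≈ 0.2105.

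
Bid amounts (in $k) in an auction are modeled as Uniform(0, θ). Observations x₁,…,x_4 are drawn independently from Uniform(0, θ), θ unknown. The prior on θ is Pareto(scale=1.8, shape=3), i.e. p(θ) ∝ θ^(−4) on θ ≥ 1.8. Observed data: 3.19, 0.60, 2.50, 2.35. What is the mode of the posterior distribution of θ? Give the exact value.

The Uniform(0, θ) likelihood is θ^(−n) for θ ≥ max(xᵢ), zero otherwise. Here max(xᵢ) = 3.19.
Posterior ∝ θ^(−4) · θ^(−4) = θ^(−8) on θ ≥ max(1.8, 3.19) = 3.19.
This density is strictly decreasing in θ, so the posterior mode lies at the lower boundary of the support.

θ̂_MAP = 3.19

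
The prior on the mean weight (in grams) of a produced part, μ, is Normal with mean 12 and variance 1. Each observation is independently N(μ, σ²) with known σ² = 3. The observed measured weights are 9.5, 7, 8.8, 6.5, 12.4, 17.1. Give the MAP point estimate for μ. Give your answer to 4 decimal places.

μ̂_MAP = 10.8111

n = 6; x̄ = (9.5 + 7 + 8.8 + 6.5 + 12.4 + 17.1)/6 = 61.3/6 = 613/60 ≈ 10.2167.
For a Normal prior and Normal likelihood with known variance, the posterior is Normal; its mode equals its mean, the precision-weighted average.
Prior precision 1/σ₀² = 1/1 = 1; data precision n/σ² = 6/3 = 2.
μ̂ = (1·12 + 2·(613/60)) / (1 + 2) = (973/30)/3 = 973/90 ≈ 10.8111.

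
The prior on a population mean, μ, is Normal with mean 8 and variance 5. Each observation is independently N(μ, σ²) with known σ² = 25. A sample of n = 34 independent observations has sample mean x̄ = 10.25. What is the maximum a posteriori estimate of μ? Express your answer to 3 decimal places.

n = 34, x̄ = 10.25.
For a Normal prior and Normal likelihood with known variance, the posterior is Normal; its mode equals its mean, the precision-weighted average.
Prior precision 1/σ₀² = 1/5 = 0.2; data precision n/σ² = 34/25 = 1.36.
μ̂ = (0.2·8 + 1.36·10.25) / (0.2 + 1.36) = 15.54/1.56 = 259/26 ≈ 9.962.

μ̂_MAP = 9.962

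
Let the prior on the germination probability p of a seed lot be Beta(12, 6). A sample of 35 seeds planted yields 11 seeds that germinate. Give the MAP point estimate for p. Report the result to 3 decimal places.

Prior: Beta(12, 6).
Data: 11 successes in 35 trials. The binomial likelihood contributes p^11(1−p)^24, so the posterior is Beta(12+11, 6+24) = Beta(23, 30).
For Beta(a, b) with a, b > 1 the mode is (a−1)/(a+b−2) = 22/51 ≈ 0.431.

p̂_MAP = 0.431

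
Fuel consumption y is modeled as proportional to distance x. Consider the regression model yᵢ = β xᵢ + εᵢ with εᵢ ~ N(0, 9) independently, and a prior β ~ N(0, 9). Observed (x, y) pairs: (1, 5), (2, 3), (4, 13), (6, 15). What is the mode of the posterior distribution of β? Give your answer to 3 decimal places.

β̂_MAP = 2.638

log p(β | y) = −Σ(yᵢ − βxᵢ)²/(2·9) − β²/(2·9) + const.
Setting the derivative to zero: Σxᵢ(yᵢ − βxᵢ)/9 − β/9 = 0, so β = Σxᵢyᵢ / (Σxᵢ² + σ²/τ²).
Σxᵢyᵢ = 1·5 + 2·3 + 4·13 + 6·15 = 153; Σxᵢ² = 57; σ²/τ² = 1.
β̂_MAP = 153 / (57 + 1) = 153/58 ≈ 2.638.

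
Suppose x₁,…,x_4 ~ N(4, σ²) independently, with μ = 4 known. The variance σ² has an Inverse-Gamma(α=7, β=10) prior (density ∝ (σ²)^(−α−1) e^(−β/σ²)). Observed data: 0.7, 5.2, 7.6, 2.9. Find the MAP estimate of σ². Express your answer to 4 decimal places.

Sum of squared deviations about the known mean: SS = (0.7−4)² + (5.2−4)² + (7.6−4)² + (2.9−4)² = 26.5.
The Normal likelihood contributes (σ²)^(−n/2) exp(−SS/(2σ²)), so the posterior is Inverse-Gamma(α + n/2, β + SS/2) = Inverse-Gamma(9, 23.25).
The mode of Inverse-Gamma(a, b) is b/(a+1) = 23.25/10 ≈ 2.3250.

σ̂²_MAP = 2.3250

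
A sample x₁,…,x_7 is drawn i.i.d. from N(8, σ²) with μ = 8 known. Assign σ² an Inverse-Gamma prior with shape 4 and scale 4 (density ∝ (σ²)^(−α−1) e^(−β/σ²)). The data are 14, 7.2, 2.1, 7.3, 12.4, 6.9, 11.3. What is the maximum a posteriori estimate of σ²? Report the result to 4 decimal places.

Sum of squared deviations about the known mean: SS = (14−8)² + (7.2−8)² + (2.1−8)² + (7.3−8)² + (12.4−8)² + (6.9−8)² + (11.3−8)² = 103.4.
The Normal likelihood contributes (σ²)^(−n/2) exp(−SS/(2σ²)), so the posterior is Inverse-Gamma(α + n/2, β + SS/2) = Inverse-Gamma(7.5, 55.7).
The mode of Inverse-Gamma(a, b) is b/(a+1) = 55.7/8.5 ≈ 6.5529.

σ̂²_MAP = 6.5529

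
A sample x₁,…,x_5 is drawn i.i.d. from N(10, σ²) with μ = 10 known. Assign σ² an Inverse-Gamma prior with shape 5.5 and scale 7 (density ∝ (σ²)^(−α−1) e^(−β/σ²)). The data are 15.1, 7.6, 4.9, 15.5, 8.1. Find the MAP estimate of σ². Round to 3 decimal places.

Sum of squared deviations about the known mean: SS = (15.1−10)² + (7.6−10)² + (4.9−10)² + (15.5−10)² + (8.1−10)² = 91.64.
The Normal likelihood contributes (σ²)^(−n/2) exp(−SS/(2σ²)), so the posterior is Inverse-Gamma(α + n/2, β + SS/2) = Inverse-Gamma(8, 52.82).
The mode of Inverse-Gamma(a, b) is b/(a+1) = 52.82/9 ≈ 5.869.

σ̂²_MAP = 5.869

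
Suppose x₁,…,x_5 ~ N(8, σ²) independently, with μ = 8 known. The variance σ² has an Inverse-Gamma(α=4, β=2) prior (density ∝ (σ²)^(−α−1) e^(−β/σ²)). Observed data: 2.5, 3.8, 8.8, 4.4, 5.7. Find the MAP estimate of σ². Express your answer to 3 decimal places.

Sum of squared deviations about the known mean: SS = (2.5−8)² + (3.8−8)² + (8.8−8)² + (4.4−8)² + (5.7−8)² = 66.78.
The Normal likelihood contributes (σ²)^(−n/2) exp(−SS/(2σ²)), so the posterior is Inverse-Gamma(α + n/2, β + SS/2) = Inverse-Gamma(6.5, 35.39).
The mode of Inverse-Gamma(a, b) is b/(a+1) = 35.39/7.5 ≈ 4.719.

σ̂²_MAP = 4.719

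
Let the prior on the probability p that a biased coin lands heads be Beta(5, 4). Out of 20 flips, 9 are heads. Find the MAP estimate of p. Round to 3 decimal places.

p̂_MAP = 0.481

Prior: Beta(5, 4).
Data: 9 successes in 20 trials. The binomial likelihood contributes p^9(1−p)^11, so the posterior is Beta(5+9, 4+11) = Beta(14, 15).
For Beta(a, b) with a, b > 1 the mode is (a−1)/(a+b−2) = 13/27 ≈ 0.481.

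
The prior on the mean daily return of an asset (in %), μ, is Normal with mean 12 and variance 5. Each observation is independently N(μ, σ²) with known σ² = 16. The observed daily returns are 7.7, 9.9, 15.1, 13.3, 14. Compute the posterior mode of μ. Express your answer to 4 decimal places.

μ̂_MAP = 12.0000

n = 5; x̄ = (7.7 + 9.9 + 15.1 + 13.3 + 14)/5 = 60/5 = 12.
For a Normal prior and Normal likelihood with known variance, the posterior is Normal; its mode equals its mean, the precision-weighted average.
Prior precision 1/σ₀² = 1/5 = 0.2; data precision n/σ² = 5/16 = 0.3125.
μ̂ = (0.2·12 + 0.3125·12) / (0.2 + 0.3125) = 6.15/0.5125 = 12.0000.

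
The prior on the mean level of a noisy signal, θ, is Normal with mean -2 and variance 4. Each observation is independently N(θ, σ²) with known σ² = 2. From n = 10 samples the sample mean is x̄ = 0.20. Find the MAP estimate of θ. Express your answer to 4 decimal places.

θ̂_MAP = 0.0952

n = 10, x̄ = 0.20.
For a Normal prior and Normal likelihood with known variance, the posterior is Normal; its mode equals its mean, the precision-weighted average.
Prior precision 1/σ₀² = 1/4 = 0.25; data precision n/σ² = 10/2 = 5.
θ̂ = (0.25·(-2) + 5·0.2) / (0.25 + 5) = 0.5/5.25 = 2/21 ≈ 0.0952.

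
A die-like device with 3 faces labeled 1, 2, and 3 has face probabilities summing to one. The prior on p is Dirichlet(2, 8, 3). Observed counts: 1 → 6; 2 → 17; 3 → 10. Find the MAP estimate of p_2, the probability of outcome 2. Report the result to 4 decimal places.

MAP estimate: 0.5581

The posterior is Dirichlet(αᵢ + nᵢ) = Dirichlet(8, 25, 13).
For a Dirichlet(a₁,…,a_K) with all aᵢ > 1, the mode has j-th component (aⱼ − 1)/(Σaᵢ − K).
Here Σaᵢ = 46 and K = 3, so p_2 = (25 − 1)/(46 − 3) = 24/43 ≈ 0.5581.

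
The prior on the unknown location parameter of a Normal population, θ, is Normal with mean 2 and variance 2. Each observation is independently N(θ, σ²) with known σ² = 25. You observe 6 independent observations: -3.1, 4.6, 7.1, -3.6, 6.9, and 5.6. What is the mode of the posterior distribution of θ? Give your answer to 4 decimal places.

θ̂_MAP = 2.2973

n = 6; x̄ = ((-3.1) + 4.6 + 7.1 + (-3.6) + 6.9 + 5.6)/6 = 17.5/6 = 35/12 ≈ 2.9167.
For a Normal prior and Normal likelihood with known variance, the posterior is Normal; its mode equals its mean, the precision-weighted average.
Prior precision 1/σ₀² = 1/2 = 0.5; data precision n/σ² = 6/25 = 0.24.
θ̂ = (0.5·2 + 0.24·(35/12)) / (0.5 + 0.24) = 1.7/0.74 = 85/37 ≈ 2.2973.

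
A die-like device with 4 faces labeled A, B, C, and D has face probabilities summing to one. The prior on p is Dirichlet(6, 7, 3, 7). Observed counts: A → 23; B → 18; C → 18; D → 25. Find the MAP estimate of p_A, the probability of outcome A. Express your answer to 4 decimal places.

MAP estimate of p_A = 0.2718

The posterior is Dirichlet(αᵢ + nᵢ) = Dirichlet(29, 25, 21, 32).
For a Dirichlet(a₁,…,a_K) with all aᵢ > 1, the mode has j-th component (aⱼ − 1)/(Σaᵢ − K).
Here Σaᵢ = 107 and K = 4, so p_A = (29 − 1)/(107 − 4) = 28/103 ≈ 0.2718.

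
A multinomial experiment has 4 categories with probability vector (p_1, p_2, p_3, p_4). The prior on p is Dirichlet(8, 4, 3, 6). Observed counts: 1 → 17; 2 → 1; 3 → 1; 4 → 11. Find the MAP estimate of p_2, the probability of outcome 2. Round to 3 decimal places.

MAP estimate: 0.085

The posterior is Dirichlet(αᵢ + nᵢ) = Dirichlet(25, 5, 4, 17).
For a Dirichlet(a₁,…,a_K) with all aᵢ > 1, the mode has j-th component (aⱼ − 1)/(Σaᵢ − K).
Here Σaᵢ = 51 and K = 4, so p_2 = (5 − 1)/(51 − 4) = 4/47 ≈ 0.085.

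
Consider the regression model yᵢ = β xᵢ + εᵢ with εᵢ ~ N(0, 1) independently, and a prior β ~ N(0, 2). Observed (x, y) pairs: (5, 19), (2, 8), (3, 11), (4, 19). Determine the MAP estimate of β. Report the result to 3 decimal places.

β̂_MAP = 4.037

log p(β | y) = −Σ(yᵢ − βxᵢ)²/(2·1) − β²/(2·2) + const.
Setting the derivative to zero: Σxᵢ(yᵢ − βxᵢ)/1 − β/2 = 0, so β = Σxᵢyᵢ / (Σxᵢ² + σ²/τ²).
Σxᵢyᵢ = 5·19 + 2·8 + 3·11 + 4·19 = 220; Σxᵢ² = 54; σ²/τ² = 0.5.
β̂_MAP = 220 / (54 + 0.5) = 220/54.5 ≈ 4.037.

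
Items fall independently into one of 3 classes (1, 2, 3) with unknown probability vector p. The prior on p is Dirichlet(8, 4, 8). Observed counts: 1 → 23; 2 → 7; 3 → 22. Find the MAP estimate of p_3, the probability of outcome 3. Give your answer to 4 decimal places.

The posterior is Dirichlet(αᵢ + nᵢ) = Dirichlet(31, 11, 30).
For a Dirichlet(a₁,…,a_K) with all aᵢ > 1, the mode has j-th component (aⱼ − 1)/(Σaᵢ − K).
Here Σaᵢ = 72 and K = 3, so p_3 = (30 − 1)/(72 − 3) = 29/69 ≈ 0.4203.

MAP estimate: 0.4203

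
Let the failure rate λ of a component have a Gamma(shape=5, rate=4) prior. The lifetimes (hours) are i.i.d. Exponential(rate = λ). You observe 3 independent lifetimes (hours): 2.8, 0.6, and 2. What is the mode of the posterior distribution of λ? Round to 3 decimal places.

The Exponential(rate=λ) likelihood is ∝ λ^n e^(−λΣtᵢ). Here n = 3 and Σtᵢ = 2.8 + 0.6 + 2 = 5.4.
Posterior ∝ λ^4e^(−4λ) · λ^3e^(−5.4λ) = λ^7e^(−9.4λ), i.e. Gamma(8, 9.4).
Mode = (a−1)/b = 7/9.4 ≈ 0.745.

λ̂_MAP = 0.745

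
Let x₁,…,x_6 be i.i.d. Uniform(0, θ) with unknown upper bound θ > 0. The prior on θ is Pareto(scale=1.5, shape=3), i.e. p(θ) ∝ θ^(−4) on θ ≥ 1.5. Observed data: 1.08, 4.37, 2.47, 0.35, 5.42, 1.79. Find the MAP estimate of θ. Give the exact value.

The Uniform(0, θ) likelihood is θ^(−n) for θ ≥ max(xᵢ), zero otherwise. Here max(xᵢ) = 5.42.
Posterior ∝ θ^(−4) · θ^(−6) = θ^(−10) on θ ≥ max(1.5, 5.42) = 5.42.
This density is strictly decreasing in θ, so the posterior mode lies at the lower boundary of the support.

θ̂_MAP = 5.42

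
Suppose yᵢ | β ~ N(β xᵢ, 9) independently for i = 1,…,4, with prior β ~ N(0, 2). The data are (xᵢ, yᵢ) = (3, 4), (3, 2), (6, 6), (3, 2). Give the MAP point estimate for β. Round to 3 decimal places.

log p(β | y) = −Σ(yᵢ − βxᵢ)²/(2·9) − β²/(2·2) + const.
Setting the derivative to zero: Σxᵢ(yᵢ − βxᵢ)/9 − β/2 = 0, so β = Σxᵢyᵢ / (Σxᵢ² + σ²/τ²).
Σxᵢyᵢ = 3·4 + 3·2 + 6·6 + 3·2 = 60; Σxᵢ² = 63; σ²/τ² = 4.5.
β̂_MAP = 60 / (63 + 4.5) = 60/67.5 ≈ 0.889.

β̂_MAP = 0.889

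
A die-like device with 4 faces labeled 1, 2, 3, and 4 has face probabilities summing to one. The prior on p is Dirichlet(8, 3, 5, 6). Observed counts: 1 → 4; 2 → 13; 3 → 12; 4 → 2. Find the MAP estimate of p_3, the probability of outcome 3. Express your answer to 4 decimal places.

The posterior is Dirichlet(αᵢ + nᵢ) = Dirichlet(12, 16, 17, 8).
For a Dirichlet(a₁,…,a_K) with all aᵢ > 1, the mode has j-th component (aⱼ − 1)/(Σaᵢ − K).
Here Σaᵢ = 53 and K = 4, so p_3 = (17 − 1)/(53 − 4) = 16/49 ≈ 0.3265.

MAP estimate: 0.3265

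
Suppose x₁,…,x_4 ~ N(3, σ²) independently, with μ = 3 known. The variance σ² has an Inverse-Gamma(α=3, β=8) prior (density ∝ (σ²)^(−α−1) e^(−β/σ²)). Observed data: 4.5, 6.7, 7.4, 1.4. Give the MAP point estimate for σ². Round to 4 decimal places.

Sum of squared deviations about the known mean: SS = (4.5−3)² + (6.7−3)² + (7.4−3)² + (1.4−3)² = 37.86.
The Normal likelihood contributes (σ²)^(−n/2) exp(−SS/(2σ²)), so the posterior is Inverse-Gamma(α + n/2, β + SS/2) = Inverse-Gamma(5, 26.93).
The mode of Inverse-Gamma(a, b) is b/(a+1) = 26.93/6 ≈ 4.4883.

σ̂²_MAP = 4.4883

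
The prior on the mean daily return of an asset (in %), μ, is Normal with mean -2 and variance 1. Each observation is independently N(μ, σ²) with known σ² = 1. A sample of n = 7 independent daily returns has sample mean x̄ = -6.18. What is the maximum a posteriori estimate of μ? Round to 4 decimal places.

μ̂_MAP = -5.6575

n = 7, x̄ = -6.18.
For a Normal prior and Normal likelihood with known variance, the posterior is Normal; its mode equals its mean, the precision-weighted average.
Prior precision 1/σ₀² = 1/1 = 1; data precision n/σ² = 7/1 = 7.
μ̂ = (1·(-2) + 7·(-6.18)) / (1 + 7) = (-45.26)/8 = -5.6575.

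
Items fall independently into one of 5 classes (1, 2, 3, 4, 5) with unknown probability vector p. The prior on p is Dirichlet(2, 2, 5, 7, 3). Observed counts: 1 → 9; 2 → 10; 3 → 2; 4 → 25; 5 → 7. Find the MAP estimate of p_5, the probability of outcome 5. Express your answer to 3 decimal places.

The posterior is Dirichlet(αᵢ + nᵢ) = Dirichlet(11, 12, 7, 32, 10).
For a Dirichlet(a₁,…,a_K) with all aᵢ > 1, the mode has j-th component (aⱼ − 1)/(Σaᵢ − K).
Here Σaᵢ = 72 and K = 5, so p_5 = (10 − 1)/(72 − 5) = 9/67 ≈ 0.134.

MAP estimate: 0.134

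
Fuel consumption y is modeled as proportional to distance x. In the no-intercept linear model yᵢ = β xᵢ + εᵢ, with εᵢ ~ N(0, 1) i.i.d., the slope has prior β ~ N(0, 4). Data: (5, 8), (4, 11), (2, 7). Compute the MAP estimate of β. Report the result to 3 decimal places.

log p(β | y) = −Σ(yᵢ − βxᵢ)²/(2·1) − β²/(2·4) + const.
Setting the derivative to zero: Σxᵢ(yᵢ − βxᵢ)/1 − β/4 = 0, so β = Σxᵢyᵢ / (Σxᵢ² + σ²/τ²).
Σxᵢyᵢ = 5·8 + 4·11 + 2·7 = 98; Σxᵢ² = 45; σ²/τ² = 0.25.
β̂_MAP = 98 / (45 + 0.25) = 98/45.25 ≈ 2.166.

β̂_MAP = 2.166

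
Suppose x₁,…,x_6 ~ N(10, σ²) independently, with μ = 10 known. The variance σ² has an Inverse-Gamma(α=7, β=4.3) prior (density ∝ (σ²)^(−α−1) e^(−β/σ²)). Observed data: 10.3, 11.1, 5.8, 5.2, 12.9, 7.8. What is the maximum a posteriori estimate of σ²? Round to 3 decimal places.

Sum of squared deviations about the known mean: SS = (10.3−10)² + (11.1−10)² + (5.8−10)² + (5.2−10)² + (12.9−10)² + (7.8−10)² = 55.23.
The Normal likelihood contributes (σ²)^(−n/2) exp(−SS/(2σ²)), so the posterior is Inverse-Gamma(α + n/2, β + SS/2) = Inverse-Gamma(10, 31.915).
The mode of Inverse-Gamma(a, b) is b/(a+1) = 31.915/11 ≈ 2.901.

σ̂²_MAP = 2.901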